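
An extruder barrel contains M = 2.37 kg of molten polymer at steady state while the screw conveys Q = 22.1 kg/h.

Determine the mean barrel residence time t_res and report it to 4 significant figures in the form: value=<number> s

value=386.1 s

Throughput in SI: Q_s = 22.1 kg/h ÷ 3600 s/h = 0.00613889 kg/s
Mean residence time: t_res = M/Q_s = 2.37 kg / 0.00613889 kg/s = 386.063 s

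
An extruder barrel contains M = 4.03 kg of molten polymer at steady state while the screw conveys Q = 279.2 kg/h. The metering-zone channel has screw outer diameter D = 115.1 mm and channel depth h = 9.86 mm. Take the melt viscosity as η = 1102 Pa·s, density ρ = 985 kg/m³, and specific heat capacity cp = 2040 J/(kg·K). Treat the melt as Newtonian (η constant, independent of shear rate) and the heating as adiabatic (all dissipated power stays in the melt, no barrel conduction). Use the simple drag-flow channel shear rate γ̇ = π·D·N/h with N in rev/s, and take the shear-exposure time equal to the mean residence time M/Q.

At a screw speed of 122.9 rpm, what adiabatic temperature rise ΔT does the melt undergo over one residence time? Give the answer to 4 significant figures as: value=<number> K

Q_s = Q / 3600 = 279.2 / 3600 = 0.0775556 kg/s
Mean residence time: t_res = M/Q_s = 4.03 kg / 0.0775556 kg/s = 51.9628 s
Geometry in metres: D = 115.1 mm → 0.1151 m, h = 9.86 mm → 0.00986 m; screw speed N = 122.9 rpm = 2.04833 rev/s
γ̇ = π D N / h = (π)(0.1151)(2.04833) / 0.00986 = 75.1188 s⁻¹
ΔT = η·γ̇²·t_res / (ρ·cp) = 1102 · (75.1188)² · 51.9628 / (985 · 2040) = 160.807 K

value=160.8 K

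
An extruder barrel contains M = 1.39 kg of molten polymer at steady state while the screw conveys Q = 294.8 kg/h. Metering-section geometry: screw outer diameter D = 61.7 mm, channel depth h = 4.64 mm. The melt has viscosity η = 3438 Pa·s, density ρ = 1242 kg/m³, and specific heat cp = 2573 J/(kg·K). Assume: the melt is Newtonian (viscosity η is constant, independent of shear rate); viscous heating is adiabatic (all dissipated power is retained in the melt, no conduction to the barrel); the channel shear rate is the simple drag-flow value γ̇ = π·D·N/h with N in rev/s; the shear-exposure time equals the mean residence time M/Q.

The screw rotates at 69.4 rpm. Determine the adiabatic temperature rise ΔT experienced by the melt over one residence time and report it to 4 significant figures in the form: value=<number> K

Q_s = Q / 3600 = 294.8 / 3600 = 0.0818889 kg/s
t_res = M / Q_s = 1.39 / 0.0818889 = 16.9742 s
D = 61.7 mm = 0.0617 m;  h = 4.64 mm = 0.00464 m;  N = 69.4 rpm / 60 = 1.15667 rev/s
Shear rate: γ̇ = πDN/h = π·0.0617·1.15667/0.00464 = 48.3198 s⁻¹
Adiabatic rise: ΔT = η γ̇² t_res / (ρ cp) = 3438·(48.3198)²·16.9742 / (1242·2573) = 42.6368 K

value=42.64 K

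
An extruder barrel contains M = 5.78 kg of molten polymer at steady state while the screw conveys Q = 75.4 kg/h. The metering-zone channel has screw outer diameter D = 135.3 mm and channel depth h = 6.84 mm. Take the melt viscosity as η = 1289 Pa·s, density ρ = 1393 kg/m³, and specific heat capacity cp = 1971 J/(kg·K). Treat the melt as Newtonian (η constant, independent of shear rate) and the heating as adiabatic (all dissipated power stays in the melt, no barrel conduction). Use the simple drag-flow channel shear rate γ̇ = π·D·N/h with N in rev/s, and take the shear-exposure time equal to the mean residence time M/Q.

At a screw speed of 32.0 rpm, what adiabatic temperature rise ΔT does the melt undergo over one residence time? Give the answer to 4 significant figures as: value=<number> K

value=142.3 K

Convert throughput: Q = 75.4 kg/h = 75.4/3600 = 0.0209444 kg/s
Mean residence time: t_res = M/Q_s = 5.78 kg / 0.0209444 kg/s = 275.968 s
D = 135.3 mm = 0.1353 m;  h = 6.84 mm = 0.00684 m;  N = 32.0 rpm / 60 = 0.533333 rev/s
Shear rate: γ̇ = πDN/h = π·0.1353·0.533333/0.00684 = 33.1429 s⁻¹
ΔT = η·γ̇²·t_res / (ρ·cp) = 1289 · (33.1429)² · 275.968 / (1393 · 1971) = 142.316 K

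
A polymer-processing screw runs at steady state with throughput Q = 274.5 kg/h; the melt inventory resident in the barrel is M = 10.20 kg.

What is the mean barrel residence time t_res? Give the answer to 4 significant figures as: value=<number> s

Convert throughput: Q = 274.5 kg/h = 274.5/3600 = 0.07625 kg/s
t_res = M / Q_s = 10.20 / 0.07625 = 133.77 s

value=133.8 s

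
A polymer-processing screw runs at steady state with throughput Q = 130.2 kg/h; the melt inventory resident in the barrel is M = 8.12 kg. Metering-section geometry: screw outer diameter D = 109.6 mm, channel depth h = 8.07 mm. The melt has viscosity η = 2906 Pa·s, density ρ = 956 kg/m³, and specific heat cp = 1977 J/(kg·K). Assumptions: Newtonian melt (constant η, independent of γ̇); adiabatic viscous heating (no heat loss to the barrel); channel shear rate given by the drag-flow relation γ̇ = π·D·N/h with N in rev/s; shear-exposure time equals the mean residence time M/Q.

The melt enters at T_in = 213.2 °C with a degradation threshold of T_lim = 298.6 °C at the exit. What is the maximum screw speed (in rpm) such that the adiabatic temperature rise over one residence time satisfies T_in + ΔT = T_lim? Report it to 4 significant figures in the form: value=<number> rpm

value=22.12 rpm

Throughput in SI: Q_s = 130.2 kg/h ÷ 3600 s/h = 0.0361667 kg/s
Mean residence time: t_res = M/Q_s = 8.12 kg / 0.0361667 kg/s = 224.516 s
Convert to metres: D = 0.1096 m, h = 0.00807 m
ΔT_a = T_lim − T_in = 298.6 − 213.2 = 85.4 K
γ̇_max² = ΔT_a·ρ·cp / (η·t_res) = [85.4 × 956 × 1977] / [2906 × 224.516] = 247.388 s⁻²
γ̇_max = √247.388 = 15.7286 s⁻¹
N_max = γ̇_max·h / (π·D) = 15.7286 · 0.00807 / (π · 0.1096) = 0.36864 rev/s = 22.1184 rpm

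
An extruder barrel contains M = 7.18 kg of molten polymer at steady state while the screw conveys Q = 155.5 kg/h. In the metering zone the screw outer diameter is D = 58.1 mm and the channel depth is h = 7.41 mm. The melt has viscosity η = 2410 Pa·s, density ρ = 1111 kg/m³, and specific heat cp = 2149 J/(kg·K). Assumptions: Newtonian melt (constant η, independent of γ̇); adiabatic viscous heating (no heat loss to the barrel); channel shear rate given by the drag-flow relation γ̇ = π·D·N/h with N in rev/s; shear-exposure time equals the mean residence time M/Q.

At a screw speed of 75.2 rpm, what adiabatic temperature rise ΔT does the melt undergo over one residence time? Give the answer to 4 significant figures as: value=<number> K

value=159.9 K

Throughput in SI: Q_s = 155.5 kg/h ÷ 3600 s/h = 0.0431944 kg/s
t_res = M / Q_s = 7.18 ÷ 0.0431944 = 166.225 s
Geometry in metres: D = 58.1 mm → 0.0581 m, h = 7.41 mm → 0.00741 m; screw speed N = 75.2 rpm = 1.25333 rev/s
γ̇ = π D N / h = (π)(0.0581)(1.25333) / 0.00741 = 30.8727 s⁻¹
ΔT = η·γ̇²·t_res / (ρ·cp) = 2410 · (30.8727)² · 166.225 / (1111 · 2149) = 159.923 K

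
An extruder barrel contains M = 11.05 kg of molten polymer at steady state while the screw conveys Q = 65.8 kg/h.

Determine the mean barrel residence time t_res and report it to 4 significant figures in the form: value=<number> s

Throughput in SI: Q_s = 65.8 kg/h ÷ 3600 s/h = 0.0182778 kg/s
Mean residence time: t_res = M/Q_s = 11.05 kg / 0.0182778 kg/s = 604.559 s

value=604.6 s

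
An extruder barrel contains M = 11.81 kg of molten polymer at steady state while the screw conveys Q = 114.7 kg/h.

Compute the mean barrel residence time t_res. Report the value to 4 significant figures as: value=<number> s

Convert throughput: Q = 114.7 kg/h = 114.7/3600 = 0.0318611 kg/s
Mean residence time: t_res = M/Q_s = 11.81 kg / 0.0318611 kg/s = 370.671 s

value=370.7 s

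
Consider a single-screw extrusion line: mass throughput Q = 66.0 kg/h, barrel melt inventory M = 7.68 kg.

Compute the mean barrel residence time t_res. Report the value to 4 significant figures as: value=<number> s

value=418.9 s

Q_s = Q / 3600 = 66.0 / 3600 = 0.0183333 kg/s
t_res = M / Q_s = 7.68 / 0.0183333 = 418.909 s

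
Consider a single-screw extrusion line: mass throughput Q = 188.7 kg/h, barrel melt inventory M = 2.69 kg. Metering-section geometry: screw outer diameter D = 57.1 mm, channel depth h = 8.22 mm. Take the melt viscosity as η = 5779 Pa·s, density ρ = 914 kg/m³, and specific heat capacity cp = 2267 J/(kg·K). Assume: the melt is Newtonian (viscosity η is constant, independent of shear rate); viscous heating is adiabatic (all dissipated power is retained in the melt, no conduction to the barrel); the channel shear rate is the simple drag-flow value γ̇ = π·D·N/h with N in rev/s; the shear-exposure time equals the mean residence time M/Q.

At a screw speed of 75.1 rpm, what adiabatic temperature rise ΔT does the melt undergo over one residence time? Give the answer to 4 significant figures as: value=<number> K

Throughput in SI: Q_s = 188.7 kg/h ÷ 3600 s/h = 0.0524167 kg/s
t_res = M / Q_s = 2.69 ÷ 0.0524167 = 51.3196 s
D = 57.1 mm = 0.0571 m;  h = 8.22 mm = 0.00822 m;  N = 75.1 rpm / 60 = 1.25167 rev/s
γ̇ = π D N / h = (π)(0.0571)(1.25167) / 0.00822 = 27.3151 s⁻¹
ΔT = η·γ̇²·t_res / (ρ·cp) = 5779 · (27.3151)² · 51.3196 / (914 · 2267) = 106.793 K

value=106.8 K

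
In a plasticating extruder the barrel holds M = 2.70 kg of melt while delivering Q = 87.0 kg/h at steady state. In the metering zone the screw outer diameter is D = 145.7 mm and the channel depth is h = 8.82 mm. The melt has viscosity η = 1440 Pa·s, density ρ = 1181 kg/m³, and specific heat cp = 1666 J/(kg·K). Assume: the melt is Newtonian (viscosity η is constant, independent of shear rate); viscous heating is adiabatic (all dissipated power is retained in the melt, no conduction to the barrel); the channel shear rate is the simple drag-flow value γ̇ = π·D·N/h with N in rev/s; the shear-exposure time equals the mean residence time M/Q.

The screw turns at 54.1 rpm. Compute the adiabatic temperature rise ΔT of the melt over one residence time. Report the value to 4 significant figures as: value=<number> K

Throughput in SI: Q_s = 87.0 kg/h ÷ 3600 s/h = 0.0241667 kg/s
t_res = M / Q_s = 2.70 ÷ 0.0241667 = 111.724 s
Geometry in metres: D = 145.7 mm → 0.1457 m, h = 8.82 mm → 0.00882 m; screw speed N = 54.1 rpm = 0.901667 rev/s
γ̇ = π·D·N / h = π · 0.1457 · 0.901667 / 0.00882 = 46.7936 s⁻¹
ΔT = η·γ̇²·t_res / (ρ·cp) = 1440 · (46.7936)² · 111.724 / (1181 · 1666) = 179.043 K

value=179.0 K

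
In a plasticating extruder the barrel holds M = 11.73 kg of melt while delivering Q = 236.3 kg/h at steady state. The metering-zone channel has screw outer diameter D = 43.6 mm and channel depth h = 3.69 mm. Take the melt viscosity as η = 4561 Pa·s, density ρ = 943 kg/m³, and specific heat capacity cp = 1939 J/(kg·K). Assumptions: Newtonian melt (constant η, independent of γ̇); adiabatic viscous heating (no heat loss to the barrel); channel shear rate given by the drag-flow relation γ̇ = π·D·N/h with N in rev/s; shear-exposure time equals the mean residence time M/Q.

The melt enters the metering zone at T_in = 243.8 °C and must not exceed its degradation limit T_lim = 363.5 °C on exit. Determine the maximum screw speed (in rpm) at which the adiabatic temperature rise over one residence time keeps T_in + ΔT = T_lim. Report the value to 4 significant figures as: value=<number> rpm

value=26.49 rpm

Q_s = Q / 3600 = 236.3 / 3600 = 0.0656389 kg/s
t_res = M / Q_s = 11.73 ÷ 0.0656389 = 178.705 s
D = 43.6 mm = 0.0436 m;  h = 3.69 mm = 0.00369 m
Allowable rise: ΔT_a = T_lim − T_in = 363.5 − 243.8 = 119.7 K
γ̇_max² = ΔT_a·ρ·cp/(η·t_res) = 119.7·943·1939/(4561·178.705) = 268.526 s⁻²
γ̇_max = sqrt(268.526) = 16.3868 s⁻¹
Solve γ̇ = πDN/h for N: N_max = γ̇_max·h/(π·D) = 16.3868 × 0.00369 / (π × 0.0436) = 0.441452 rev/s = 26.4871 rpm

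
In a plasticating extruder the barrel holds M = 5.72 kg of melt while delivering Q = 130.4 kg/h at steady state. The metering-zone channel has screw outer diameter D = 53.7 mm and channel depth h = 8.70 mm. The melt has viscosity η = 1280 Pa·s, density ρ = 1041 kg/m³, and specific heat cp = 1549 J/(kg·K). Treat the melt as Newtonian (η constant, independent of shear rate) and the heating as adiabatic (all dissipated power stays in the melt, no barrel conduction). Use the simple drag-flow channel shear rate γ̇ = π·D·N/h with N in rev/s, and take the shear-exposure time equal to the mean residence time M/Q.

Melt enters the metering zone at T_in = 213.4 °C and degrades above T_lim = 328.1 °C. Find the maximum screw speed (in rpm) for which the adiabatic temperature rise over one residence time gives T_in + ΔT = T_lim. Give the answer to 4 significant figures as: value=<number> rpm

value=93.60 rpm

Convert throughput: Q = 130.4 kg/h = 130.4/3600 = 0.0362222 kg/s
t_res = M / Q_s = 5.72 / 0.0362222 = 157.914 s
Convert to metres: D = 0.0537 m, h = 0.0087 m
Allowable rise: ΔT_a = T_lim − T_in = 328.1 − 213.4 = 114.7 K
Invert ΔT = ηγ̇²t_res/(ρcp) for γ̇: γ̇_max² = ΔT_a ρ cp / (η t_res) = 114.7·1041·1549 / (1280·157.914) = 915.029 s⁻²
γ̇_max = √915.029 = 30.2494 s⁻¹
N_max = γ̇_max·h / (π·D) = 30.2494 · 0.0087 / (π · 0.0537) = 1.55996 rev/s = 93.5974 rpm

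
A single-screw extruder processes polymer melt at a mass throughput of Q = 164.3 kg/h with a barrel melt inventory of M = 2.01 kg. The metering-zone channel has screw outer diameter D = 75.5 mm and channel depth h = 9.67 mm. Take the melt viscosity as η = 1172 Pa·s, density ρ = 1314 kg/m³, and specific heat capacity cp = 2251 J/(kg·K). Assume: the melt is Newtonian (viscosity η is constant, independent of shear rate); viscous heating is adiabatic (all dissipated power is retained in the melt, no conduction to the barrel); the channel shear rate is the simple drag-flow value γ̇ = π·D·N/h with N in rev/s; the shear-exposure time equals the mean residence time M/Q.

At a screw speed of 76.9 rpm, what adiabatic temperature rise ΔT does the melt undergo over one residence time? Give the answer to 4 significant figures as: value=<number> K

value=17.25 K

Throughput in SI: Q_s = 164.3 kg/h ÷ 3600 s/h = 0.0456389 kg/s
t_res = M / Q_s = 2.01 ÷ 0.0456389 = 44.0414 s
Geometry in metres: D = 75.5 mm → 0.0755 m, h = 9.67 mm → 0.00967 m; screw speed N = 76.9 rpm = 1.28167 rev/s
γ̇ = π·D·N / h = π · 0.0755 · 1.28167 / 0.00967 = 31.4373 s⁻¹
Adiabatic rise: ΔT = η γ̇² t_res / (ρ cp) = 1172·(31.4373)²·44.0414 / (1314·2251) = 17.2468 K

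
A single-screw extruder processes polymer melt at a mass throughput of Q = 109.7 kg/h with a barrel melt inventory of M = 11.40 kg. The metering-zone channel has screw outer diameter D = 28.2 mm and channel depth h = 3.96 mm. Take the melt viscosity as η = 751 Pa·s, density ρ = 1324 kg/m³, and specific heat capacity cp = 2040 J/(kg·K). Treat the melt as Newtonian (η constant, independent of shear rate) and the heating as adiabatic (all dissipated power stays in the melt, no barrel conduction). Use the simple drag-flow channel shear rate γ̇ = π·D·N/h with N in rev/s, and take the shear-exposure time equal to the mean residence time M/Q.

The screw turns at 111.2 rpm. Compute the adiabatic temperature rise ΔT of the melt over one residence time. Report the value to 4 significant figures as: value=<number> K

value=178.8 K

Throughput in SI: Q_s = 109.7 kg/h ÷ 3600 s/h = 0.0304722 kg/s
t_res = M / Q_s = 11.40 ÷ 0.0304722 = 374.111 s
Geometry in metres: D = 28.2 mm → 0.0282 m, h = 3.96 mm → 0.00396 m; screw speed N = 111.2 rpm = 1.85333 rev/s
γ̇ = π·D·N / h = π · 0.0282 · 1.85333 / 0.00396 = 41.4627 s⁻¹
ΔT = η·γ̇²·t_res / (ρ·cp) = 751 · (41.4627)² · 374.111 / (1324 · 2040) = 178.829 K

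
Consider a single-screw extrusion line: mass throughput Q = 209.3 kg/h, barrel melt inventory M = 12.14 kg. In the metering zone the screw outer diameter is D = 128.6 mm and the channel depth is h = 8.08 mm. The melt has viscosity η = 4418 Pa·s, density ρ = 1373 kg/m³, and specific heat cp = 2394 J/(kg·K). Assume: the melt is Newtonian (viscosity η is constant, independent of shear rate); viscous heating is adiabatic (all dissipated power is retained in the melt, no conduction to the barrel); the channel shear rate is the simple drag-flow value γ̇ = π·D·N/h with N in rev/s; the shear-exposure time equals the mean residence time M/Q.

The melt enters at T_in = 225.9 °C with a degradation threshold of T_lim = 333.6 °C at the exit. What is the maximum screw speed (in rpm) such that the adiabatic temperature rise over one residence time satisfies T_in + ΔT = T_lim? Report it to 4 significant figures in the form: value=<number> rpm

value=23.51 rpm

Convert throughput: Q = 209.3 kg/h = 209.3/3600 = 0.0581389 kg/s
t_res = M / Q_s = 12.14 ÷ 0.0581389 = 208.81 s
Convert to metres: D = 0.1286 m, h = 0.00808 m
ΔT_a = T_lim − T_in = 333.6 − 225.9 = 107.7 K
γ̇_max² = ΔT_a·ρ·cp / (η·t_res) = [107.7 × 1373 × 2394] / [4418 × 208.81] = 383.736 s⁻²
Take the square root: γ̇_max = √(383.736) = 19.5892 s⁻¹
Solve γ̇ = πDN/h for N: N_max = γ̇_max·h/(π·D) = 19.5892 × 0.00808 / (π × 0.1286) = 0.391775 rev/s = 23.5065 rpm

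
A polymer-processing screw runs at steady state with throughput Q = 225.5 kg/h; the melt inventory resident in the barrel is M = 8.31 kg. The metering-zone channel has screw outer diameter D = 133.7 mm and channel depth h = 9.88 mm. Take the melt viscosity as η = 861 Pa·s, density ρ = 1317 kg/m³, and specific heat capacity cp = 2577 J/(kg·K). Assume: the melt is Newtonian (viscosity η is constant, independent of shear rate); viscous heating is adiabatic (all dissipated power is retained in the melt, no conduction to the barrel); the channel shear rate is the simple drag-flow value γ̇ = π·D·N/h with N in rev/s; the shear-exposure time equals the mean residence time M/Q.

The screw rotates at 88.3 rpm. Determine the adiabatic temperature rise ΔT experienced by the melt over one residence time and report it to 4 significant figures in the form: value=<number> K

value=131.7 K

Convert throughput: Q = 225.5 kg/h = 225.5/3600 = 0.0626389 kg/s
Mean residence time: t_res = M/Q_s = 8.31 kg / 0.0626389 kg/s = 132.665 s
Geometry in metres: D = 133.7 mm → 0.1337 m, h = 9.88 mm → 0.00988 m; screw speed N = 88.3 rpm = 1.47167 rev/s
Shear rate: γ̇ = πDN/h = π·0.1337·1.47167/0.00988 = 62.5653 s⁻¹
ΔT = η·γ̇²·t_res / (ρ·cp) = 861 · (62.5653)² · 132.665 / (1317 · 2577) = 131.743 K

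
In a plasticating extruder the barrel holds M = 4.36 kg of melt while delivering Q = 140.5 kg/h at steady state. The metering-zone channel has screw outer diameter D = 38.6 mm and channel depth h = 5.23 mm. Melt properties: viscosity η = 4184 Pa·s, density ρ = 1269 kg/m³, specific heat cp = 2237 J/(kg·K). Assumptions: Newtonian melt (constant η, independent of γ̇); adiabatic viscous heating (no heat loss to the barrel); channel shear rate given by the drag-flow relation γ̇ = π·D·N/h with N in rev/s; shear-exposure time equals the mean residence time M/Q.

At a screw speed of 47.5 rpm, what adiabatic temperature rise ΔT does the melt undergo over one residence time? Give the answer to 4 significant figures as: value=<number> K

Q_s = Q / 3600 = 140.5 / 3600 = 0.0390278 kg/s
t_res = M / Q_s = 4.36 ÷ 0.0390278 = 111.715 s
D = 38.6 mm = 0.0386 m;  h = 5.23 mm = 0.00523 m;  N = 47.5 rpm / 60 = 0.791667 rev/s
γ̇ = π·D·N / h = π · 0.0386 · 0.791667 / 0.00523 = 18.356 s⁻¹
ΔT = η·γ̇²·t_res/(ρ·cp) = [4184 × 18.356² × 111.715] / [1269 × 2237] = 55.4795 K

value=55.48 K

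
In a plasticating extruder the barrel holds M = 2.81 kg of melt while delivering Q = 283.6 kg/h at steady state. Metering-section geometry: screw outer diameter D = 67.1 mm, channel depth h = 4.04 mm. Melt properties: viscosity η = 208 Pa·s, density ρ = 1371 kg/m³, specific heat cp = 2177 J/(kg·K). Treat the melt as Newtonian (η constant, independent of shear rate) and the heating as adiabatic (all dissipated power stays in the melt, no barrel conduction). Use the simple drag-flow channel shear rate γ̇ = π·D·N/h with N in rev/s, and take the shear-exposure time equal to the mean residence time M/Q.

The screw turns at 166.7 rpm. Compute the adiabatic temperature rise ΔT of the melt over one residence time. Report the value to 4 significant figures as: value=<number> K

Q_s = Q / 3600 = 283.6 / 3600 = 0.0787778 kg/s
t_res = M / Q_s = 2.81 ÷ 0.0787778 = 35.67 s
Convert to SI: D = 0.0671 m, h = 0.00404 m, N = 166.7/60 = 2.77833 rev/s
γ̇ = π D N / h = (π)(0.0671)(2.77833) / 0.00404 = 144.969 s⁻¹
ΔT = η·γ̇²·t_res / (ρ·cp) = 208 · (144.969)² · 35.67 / (1371 · 2177) = 52.2421 K

value=52.24 K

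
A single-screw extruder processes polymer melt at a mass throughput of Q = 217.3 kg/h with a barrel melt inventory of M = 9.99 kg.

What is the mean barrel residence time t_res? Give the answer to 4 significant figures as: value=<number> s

Convert throughput: Q = 217.3 kg/h = 217.3/3600 = 0.0603611 kg/s
t_res = M / Q_s = 9.99 ÷ 0.0603611 = 165.504 s

value=165.5 s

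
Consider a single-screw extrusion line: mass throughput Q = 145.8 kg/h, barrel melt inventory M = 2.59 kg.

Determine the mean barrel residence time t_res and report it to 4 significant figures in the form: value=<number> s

value=63.95 s

Q_s = Q / 3600 = 145.8 / 3600 = 0.0405 kg/s
t_res = M / Q_s = 2.59 ÷ 0.0405 = 63.9506 s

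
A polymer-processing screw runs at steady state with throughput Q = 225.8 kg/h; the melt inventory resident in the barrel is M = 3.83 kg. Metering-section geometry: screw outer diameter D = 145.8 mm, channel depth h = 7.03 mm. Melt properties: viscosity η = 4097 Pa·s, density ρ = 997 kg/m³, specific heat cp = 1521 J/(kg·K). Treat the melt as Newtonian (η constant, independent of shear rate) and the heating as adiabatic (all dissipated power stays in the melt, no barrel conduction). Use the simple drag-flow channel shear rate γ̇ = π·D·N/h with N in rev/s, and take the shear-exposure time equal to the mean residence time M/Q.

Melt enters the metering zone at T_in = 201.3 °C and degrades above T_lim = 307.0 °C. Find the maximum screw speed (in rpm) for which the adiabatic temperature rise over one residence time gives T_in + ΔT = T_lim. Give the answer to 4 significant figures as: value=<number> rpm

Convert throughput: Q = 225.8 kg/h = 225.8/3600 = 0.0627222 kg/s
t_res = M / Q_s = 3.83 ÷ 0.0627222 = 61.0629 s
Geometry in SI: D = 145.8 mm → 0.1458 m, h = 7.03 mm → 0.00703 m
Allowable rise: ΔT_a = T_lim − T_in = 307.0 − 201.3 = 105.7 K
Invert ΔT = ηγ̇²t_res/(ρcp) for γ̇: γ̇_max² = ΔT_a ρ cp / (η t_res) = 105.7·997·1521 / (4097·61.0629) = 640.702 s⁻²
γ̇_max = √640.702 = 25.3121 s⁻¹
Solve γ̇ = πDN/h for N: N_max = γ̇_max·h/(π·D) = 25.3121 × 0.00703 / (π × 0.1458) = 0.388487 rev/s = 23.3092 rpm

value=23.31 rpm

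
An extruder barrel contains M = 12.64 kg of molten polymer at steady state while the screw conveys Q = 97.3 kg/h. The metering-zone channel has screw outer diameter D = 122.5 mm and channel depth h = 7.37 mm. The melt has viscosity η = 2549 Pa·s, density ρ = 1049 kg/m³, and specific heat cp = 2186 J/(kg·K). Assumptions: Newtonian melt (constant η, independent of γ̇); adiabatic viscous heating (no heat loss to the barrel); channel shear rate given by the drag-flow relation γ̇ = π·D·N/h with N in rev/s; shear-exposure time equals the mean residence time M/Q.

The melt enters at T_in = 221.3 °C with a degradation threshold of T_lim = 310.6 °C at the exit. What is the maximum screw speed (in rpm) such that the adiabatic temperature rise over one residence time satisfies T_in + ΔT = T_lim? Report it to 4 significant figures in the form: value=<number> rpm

Throughput in SI: Q_s = 97.3 kg/h ÷ 3600 s/h = 0.0270278 kg/s
t_res = M / Q_s = 12.64 / 0.0270278 = 467.667 s
Convert to metres: D = 0.1225 m, h = 0.00737 m
ΔT_a = T_lim − T_in = 310.6 − 221.3 = 89.3 K
Invert ΔT = ηγ̇²t_res/(ρcp) for γ̇: γ̇_max² = ΔT_a ρ cp / (η t_res) = 89.3·1049·2186 / (2549·467.667) = 171.779 s⁻²
γ̇_max = √171.779 = 13.1065 s⁻¹
N_max = γ̇_max·h / (π·D) = 13.1065 · 0.00737 / (π · 0.1225) = 0.250996 rev/s = 15.0598 rpm

value=15.06 rpm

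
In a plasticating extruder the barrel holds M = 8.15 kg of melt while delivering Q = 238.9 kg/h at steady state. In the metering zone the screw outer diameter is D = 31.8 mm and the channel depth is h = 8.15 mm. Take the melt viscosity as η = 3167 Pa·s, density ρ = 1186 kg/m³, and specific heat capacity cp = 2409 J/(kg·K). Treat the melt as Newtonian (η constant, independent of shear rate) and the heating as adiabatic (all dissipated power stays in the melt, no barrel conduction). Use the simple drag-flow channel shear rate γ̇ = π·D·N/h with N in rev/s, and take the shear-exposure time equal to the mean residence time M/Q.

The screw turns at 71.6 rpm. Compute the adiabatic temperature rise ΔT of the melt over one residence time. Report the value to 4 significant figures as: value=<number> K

Throughput in SI: Q_s = 238.9 kg/h ÷ 3600 s/h = 0.0663611 kg/s
Mean residence time: t_res = M/Q_s = 8.15 kg / 0.0663611 kg/s = 122.813 s
D = 31.8 mm = 0.0318 m;  h = 8.15 mm = 0.00815 m;  N = 71.6 rpm / 60 = 1.19333 rev/s
Shear rate: γ̇ = πDN/h = π·0.0318·1.19333/0.00815 = 14.6279 s⁻¹
ΔT = η·γ̇²·t_res/(ρ·cp) = [3167 × 14.6279² × 122.813] / [1186 × 2409] = 29.1295 K

value=29.13 K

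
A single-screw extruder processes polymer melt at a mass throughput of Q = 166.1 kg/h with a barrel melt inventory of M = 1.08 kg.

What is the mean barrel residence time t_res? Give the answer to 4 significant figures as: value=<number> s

Throughput in SI: Q_s = 166.1 kg/h ÷ 3600 s/h = 0.0461389 kg/s
t_res = M / Q_s = 1.08 ÷ 0.0461389 = 23.4076 s

value=23.41 s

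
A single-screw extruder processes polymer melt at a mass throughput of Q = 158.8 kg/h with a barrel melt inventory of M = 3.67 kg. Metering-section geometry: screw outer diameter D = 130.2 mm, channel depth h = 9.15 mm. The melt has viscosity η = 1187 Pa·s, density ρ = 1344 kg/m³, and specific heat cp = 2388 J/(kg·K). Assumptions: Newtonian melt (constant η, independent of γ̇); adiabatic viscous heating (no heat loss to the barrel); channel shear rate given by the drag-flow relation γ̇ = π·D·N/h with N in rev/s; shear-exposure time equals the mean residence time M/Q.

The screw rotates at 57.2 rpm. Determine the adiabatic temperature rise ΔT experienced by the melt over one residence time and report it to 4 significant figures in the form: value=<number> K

Q_s = Q / 3600 = 158.8 / 3600 = 0.0441111 kg/s
Mean residence time: t_res = M/Q_s = 3.67 kg / 0.0441111 kg/s = 83.199 s
Geometry in metres: D = 130.2 mm → 0.1302 m, h = 9.15 mm → 0.00915 m; screw speed N = 57.2 rpm = 0.953333 rev/s
γ̇ = π D N / h = (π)(0.1302)(0.953333) / 0.00915 = 42.6172 s⁻¹
ΔT = η·γ̇²·t_res / (ρ·cp) = 1187 · (42.6172)² · 83.199 / (1344 · 2388) = 55.8862 K

value=55.89 K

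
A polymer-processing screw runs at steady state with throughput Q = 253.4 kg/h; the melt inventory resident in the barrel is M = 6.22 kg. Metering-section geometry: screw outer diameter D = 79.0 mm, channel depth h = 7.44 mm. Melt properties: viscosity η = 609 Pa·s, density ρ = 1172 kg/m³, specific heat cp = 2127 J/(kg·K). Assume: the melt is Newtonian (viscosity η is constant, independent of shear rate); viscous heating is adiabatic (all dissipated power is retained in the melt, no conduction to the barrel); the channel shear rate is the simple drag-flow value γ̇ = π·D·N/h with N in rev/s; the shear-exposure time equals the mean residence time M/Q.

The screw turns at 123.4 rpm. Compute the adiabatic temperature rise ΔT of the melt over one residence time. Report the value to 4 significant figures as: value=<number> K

value=101.6 K

Convert throughput: Q = 253.4 kg/h = 253.4/3600 = 0.0703889 kg/s
t_res = M / Q_s = 6.22 / 0.0703889 = 88.3662 s
Geometry in metres: D = 79.0 mm → 0.079 m, h = 7.44 mm → 0.00744 m; screw speed N = 123.4 rpm = 2.05667 rev/s
γ̇ = π D N / h = (π)(0.079)(2.05667) / 0.00744 = 68.6069 s⁻¹
ΔT = η·γ̇²·t_res / (ρ·cp) = 609 · (68.6069)² · 88.3662 / (1172 · 2127) = 101.612 K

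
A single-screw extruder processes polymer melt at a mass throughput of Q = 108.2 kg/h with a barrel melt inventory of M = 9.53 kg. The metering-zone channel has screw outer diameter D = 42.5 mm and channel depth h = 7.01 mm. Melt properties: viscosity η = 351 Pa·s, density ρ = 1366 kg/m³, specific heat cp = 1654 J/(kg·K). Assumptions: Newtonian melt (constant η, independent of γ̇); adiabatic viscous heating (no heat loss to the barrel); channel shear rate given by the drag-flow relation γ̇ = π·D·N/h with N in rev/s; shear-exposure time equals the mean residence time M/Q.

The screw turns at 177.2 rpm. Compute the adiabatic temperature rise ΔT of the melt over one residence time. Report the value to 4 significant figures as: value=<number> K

Convert throughput: Q = 108.2 kg/h = 108.2/3600 = 0.0300556 kg/s
t_res = M / Q_s = 9.53 / 0.0300556 = 317.079 s
Geometry in metres: D = 42.5 mm → 0.0425 m, h = 7.01 mm → 0.00701 m; screw speed N = 177.2 rpm = 2.95333 rev/s
γ̇ = π·D·N / h = π · 0.0425 · 2.95333 / 0.00701 = 56.2514 s⁻¹
Adiabatic rise: ΔT = η γ̇² t_res / (ρ cp) = 351·(56.2514)²·317.079 / (1366·1654) = 155.867 K

value=155.9 K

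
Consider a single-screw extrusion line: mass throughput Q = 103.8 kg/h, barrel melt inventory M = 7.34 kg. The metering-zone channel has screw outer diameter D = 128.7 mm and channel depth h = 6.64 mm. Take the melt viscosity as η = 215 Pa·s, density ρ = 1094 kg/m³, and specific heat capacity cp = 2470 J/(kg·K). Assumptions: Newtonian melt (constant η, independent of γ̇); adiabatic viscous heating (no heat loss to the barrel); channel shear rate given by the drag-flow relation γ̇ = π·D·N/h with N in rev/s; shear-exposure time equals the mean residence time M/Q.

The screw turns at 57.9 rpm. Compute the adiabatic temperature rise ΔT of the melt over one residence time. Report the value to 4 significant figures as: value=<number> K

value=69.94 K

Throughput in SI: Q_s = 103.8 kg/h ÷ 3600 s/h = 0.0288333 kg/s
t_res = M / Q_s = 7.34 ÷ 0.0288333 = 254.566 s
Convert to SI: D = 0.1287 m, h = 0.00664 m, N = 57.9/60 = 0.965 rev/s
γ̇ = π·D·N / h = π · 0.1287 · 0.965 / 0.00664 = 58.7608 s⁻¹
ΔT = η·γ̇²·t_res / (ρ·cp) = 215 · (58.7608)² · 254.566 / (1094 · 2470) = 69.936 K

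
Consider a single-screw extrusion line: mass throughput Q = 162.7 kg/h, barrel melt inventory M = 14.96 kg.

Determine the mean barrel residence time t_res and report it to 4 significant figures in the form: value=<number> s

value=331.0 s

Q_s = Q / 3600 = 162.7 / 3600 = 0.0451944 kg/s
t_res = M / Q_s = 14.96 ÷ 0.0451944 = 331.014 s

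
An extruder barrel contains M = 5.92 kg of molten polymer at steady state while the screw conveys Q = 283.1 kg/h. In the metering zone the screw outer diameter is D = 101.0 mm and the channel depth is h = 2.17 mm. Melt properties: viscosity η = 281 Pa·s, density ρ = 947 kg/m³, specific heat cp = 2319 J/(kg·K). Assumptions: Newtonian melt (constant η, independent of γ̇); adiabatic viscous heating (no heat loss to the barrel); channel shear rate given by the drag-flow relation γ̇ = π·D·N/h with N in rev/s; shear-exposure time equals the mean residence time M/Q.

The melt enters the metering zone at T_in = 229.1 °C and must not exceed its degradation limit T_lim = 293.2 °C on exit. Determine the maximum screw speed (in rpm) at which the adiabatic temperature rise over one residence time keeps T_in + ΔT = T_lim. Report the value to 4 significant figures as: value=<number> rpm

value=33.47 rpm

Q_s = Q / 3600 = 283.1 / 3600 = 0.0786389 kg/s
t_res = M / Q_s = 5.92 ÷ 0.0786389 = 75.2808 s
Convert to metres: D = 0.101 m, h = 0.00217 m
Allowable rise: ΔT_a = T_lim − T_in = 293.2 − 229.1 = 64.1 K
Invert ΔT = ηγ̇²t_res/(ρcp) for γ̇: γ̇_max² = ΔT_a ρ cp / (η t_res) = 64.1·947·2319 / (281·75.2808) = 6654.54 s⁻²
Take the square root: γ̇_max = √(6654.54) = 81.5754 s⁻¹
Solve γ̇ = πDN/h for N: N_max = γ̇_max·h/(π·D) = 81.5754 × 0.00217 / (π × 0.101) = 0.557889 rev/s = 33.4733 rpm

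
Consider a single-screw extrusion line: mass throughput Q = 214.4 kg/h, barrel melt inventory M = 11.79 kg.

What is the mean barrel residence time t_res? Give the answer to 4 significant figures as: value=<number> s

Throughput in SI: Q_s = 214.4 kg/h ÷ 3600 s/h = 0.0595556 kg/s
Mean residence time: t_res = M/Q_s = 11.79 kg / 0.0595556 kg/s = 197.966 s

value=198.0 s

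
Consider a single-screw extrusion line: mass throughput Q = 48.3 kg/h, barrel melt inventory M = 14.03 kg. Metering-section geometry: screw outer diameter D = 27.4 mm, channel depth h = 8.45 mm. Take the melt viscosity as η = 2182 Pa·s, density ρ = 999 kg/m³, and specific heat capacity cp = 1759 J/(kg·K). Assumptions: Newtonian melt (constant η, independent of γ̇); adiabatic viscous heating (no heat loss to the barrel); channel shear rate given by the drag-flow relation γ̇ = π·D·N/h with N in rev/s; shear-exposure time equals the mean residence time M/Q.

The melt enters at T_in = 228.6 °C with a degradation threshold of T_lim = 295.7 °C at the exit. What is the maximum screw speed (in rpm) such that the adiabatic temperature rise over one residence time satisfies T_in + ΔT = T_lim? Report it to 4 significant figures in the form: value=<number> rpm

Convert throughput: Q = 48.3 kg/h = 48.3/3600 = 0.0134167 kg/s
t_res = M / Q_s = 14.03 ÷ 0.0134167 = 1045.71 s
Geometry in SI: D = 27.4 mm → 0.0274 m, h = 8.45 mm → 0.00845 m
ΔT_a = T_lim − T_in = 295.7 °C − 228.6 °C = 67.1 K
Invert ΔT = ηγ̇²t_res/(ρcp) for γ̇: γ̇_max² = ΔT_a ρ cp / (η t_res) = 67.1·999·1759 / (2182·1045.71) = 51.6757 s⁻²
Take the square root: γ̇_max = √(51.6757) = 7.18858 s⁻¹
N_max = γ̇_max·h / (π·D) = 7.18858 · 0.00845 / (π · 0.0274) = 0.705666 rev/s = 42.34 rpm

value=42.34 rpm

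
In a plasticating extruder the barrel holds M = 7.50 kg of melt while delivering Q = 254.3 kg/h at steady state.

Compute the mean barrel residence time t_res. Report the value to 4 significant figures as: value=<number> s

Throughput in SI: Q_s = 254.3 kg/h ÷ 3600 s/h = 0.0706389 kg/s
Mean residence time: t_res = M/Q_s = 7.50 kg / 0.0706389 kg/s = 106.174 s

value=106.2 s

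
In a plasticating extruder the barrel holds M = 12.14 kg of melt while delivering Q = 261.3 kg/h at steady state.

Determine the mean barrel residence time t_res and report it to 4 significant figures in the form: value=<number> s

Throughput in SI: Q_s = 261.3 kg/h ÷ 3600 s/h = 0.0725833 kg/s
Mean residence time: t_res = M/Q_s = 12.14 kg / 0.0725833 kg/s = 167.256 s

value=167.3 s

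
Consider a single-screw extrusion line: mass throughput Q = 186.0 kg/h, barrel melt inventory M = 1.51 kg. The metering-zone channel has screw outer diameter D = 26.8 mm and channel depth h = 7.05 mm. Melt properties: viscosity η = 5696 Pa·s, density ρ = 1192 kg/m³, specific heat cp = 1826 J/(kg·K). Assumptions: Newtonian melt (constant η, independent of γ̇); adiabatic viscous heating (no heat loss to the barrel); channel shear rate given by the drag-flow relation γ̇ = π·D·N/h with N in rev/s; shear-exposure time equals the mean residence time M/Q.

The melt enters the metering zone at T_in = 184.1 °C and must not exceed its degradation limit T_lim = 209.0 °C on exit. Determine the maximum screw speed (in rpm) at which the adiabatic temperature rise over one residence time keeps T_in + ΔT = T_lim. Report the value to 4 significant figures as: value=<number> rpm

Convert throughput: Q = 186.0 kg/h = 186.0/3600 = 0.0516667 kg/s
t_res = M / Q_s = 1.51 ÷ 0.0516667 = 29.2258 s
D = 26.8 mm = 0.0268 m;  h = 7.05 mm = 0.00705 m
Allowable rise: ΔT_a = T_lim − T_in = 209.0 − 184.1 = 24.9 K
Invert ΔT = ηγ̇²t_res/(ρcp) for γ̇: γ̇_max² = ΔT_a ρ cp / (η t_res) = 24.9·1192·1826 / (5696·29.2258) = 325.567 s⁻²
Take the square root: γ̇_max = √(325.567) = 18.0435 s⁻¹
Solve γ̇ = πDN/h for N: N_max = γ̇_max·h/(π·D) = 18.0435 × 0.00705 / (π × 0.0268) = 1.51086 rev/s = 90.6516 rpm

value=90.65 rpm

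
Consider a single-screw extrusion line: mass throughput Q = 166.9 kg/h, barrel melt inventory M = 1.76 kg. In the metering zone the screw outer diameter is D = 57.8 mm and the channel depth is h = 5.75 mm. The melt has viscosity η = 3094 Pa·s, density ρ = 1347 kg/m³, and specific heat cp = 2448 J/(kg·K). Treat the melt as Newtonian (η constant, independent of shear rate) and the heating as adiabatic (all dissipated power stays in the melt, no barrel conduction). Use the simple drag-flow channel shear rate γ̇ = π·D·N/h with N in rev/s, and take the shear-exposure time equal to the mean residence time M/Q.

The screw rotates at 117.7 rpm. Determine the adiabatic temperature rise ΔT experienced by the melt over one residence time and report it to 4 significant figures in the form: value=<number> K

Q_s = Q / 3600 = 166.9 / 3600 = 0.0463611 kg/s
t_res = M / Q_s = 1.76 ÷ 0.0463611 = 37.9629 s
Geometry in metres: D = 57.8 mm → 0.0578 m, h = 5.75 mm → 0.00575 m; screw speed N = 117.7 rpm = 1.96167 rev/s
Shear rate: γ̇ = πDN/h = π·0.0578·1.96167/0.00575 = 61.9491 s⁻¹
Adiabatic rise: ΔT = η γ̇² t_res / (ρ cp) = 3094·(61.9491)²·37.9629 / (1347·2448) = 136.701 K

value=136.7 K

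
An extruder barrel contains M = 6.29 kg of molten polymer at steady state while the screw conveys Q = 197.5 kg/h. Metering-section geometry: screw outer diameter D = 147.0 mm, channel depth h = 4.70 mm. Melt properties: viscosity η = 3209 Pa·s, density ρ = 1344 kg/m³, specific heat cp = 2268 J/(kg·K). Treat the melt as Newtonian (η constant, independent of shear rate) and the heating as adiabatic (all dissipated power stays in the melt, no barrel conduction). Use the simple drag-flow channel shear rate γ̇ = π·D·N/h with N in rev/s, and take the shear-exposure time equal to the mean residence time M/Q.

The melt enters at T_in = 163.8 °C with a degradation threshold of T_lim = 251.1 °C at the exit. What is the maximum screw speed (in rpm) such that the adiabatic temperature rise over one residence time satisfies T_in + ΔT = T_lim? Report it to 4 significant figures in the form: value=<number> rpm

Convert throughput: Q = 197.5 kg/h = 197.5/3600 = 0.0548611 kg/s
t_res = M / Q_s = 6.29 ÷ 0.0548611 = 114.653 s
D = 147.0 mm = 0.147 m;  h = 4.70 mm = 0.0047 m
Allowable rise: ΔT_a = T_lim − T_in = 251.1 − 163.8 = 87.3 K
γ̇_max² = ΔT_a·ρ·cp/(η·t_res) = 87.3·1344·2268/(3209·114.653) = 723.271 s⁻²
γ̇_max = √723.271 = 26.8937 s⁻¹
N_max = γ̇_max h / (πD) = 26.8937·0.0047/(π·0.147) = 0.273704 rev/s → ×60 = 16.4222 rpm

value=16.42 rpm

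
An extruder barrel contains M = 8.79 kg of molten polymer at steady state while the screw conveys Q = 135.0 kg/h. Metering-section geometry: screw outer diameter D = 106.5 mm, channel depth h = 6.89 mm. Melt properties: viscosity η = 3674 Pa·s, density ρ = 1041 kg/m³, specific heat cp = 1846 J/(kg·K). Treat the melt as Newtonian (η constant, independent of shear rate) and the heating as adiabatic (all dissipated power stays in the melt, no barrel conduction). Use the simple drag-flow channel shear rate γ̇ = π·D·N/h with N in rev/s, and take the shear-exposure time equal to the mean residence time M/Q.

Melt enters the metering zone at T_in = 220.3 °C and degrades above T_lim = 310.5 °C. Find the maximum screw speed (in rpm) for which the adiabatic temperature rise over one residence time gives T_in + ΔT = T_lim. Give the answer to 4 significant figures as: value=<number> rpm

Throughput in SI: Q_s = 135.0 kg/h ÷ 3600 s/h = 0.0375 kg/s
Mean residence time: t_res = M/Q_s = 8.79 kg / 0.0375 kg/s = 234.4 s
Convert to metres: D = 0.1065 m, h = 0.00689 m
Allowable rise: ΔT_a = T_lim − T_in = 310.5 − 220.3 = 90.2 K
γ̇_max² = ΔT_a·ρ·cp/(η·t_res) = 90.2·1041·1846/(3674·234.4) = 201.276 s⁻²
Take the square root: γ̇_max = √(201.276) = 14.1872 s⁻¹
Solve γ̇ = πDN/h for N: N_max = γ̇_max·h/(π·D) = 14.1872 × 0.00689 / (π × 0.1065) = 0.292157 rev/s = 17.5294 rpm

value=17.53 rpm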